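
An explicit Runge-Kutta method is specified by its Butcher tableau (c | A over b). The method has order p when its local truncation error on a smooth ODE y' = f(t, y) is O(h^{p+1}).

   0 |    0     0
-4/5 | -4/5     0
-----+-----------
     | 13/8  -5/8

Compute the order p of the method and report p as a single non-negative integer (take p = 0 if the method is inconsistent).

b = (13/8, -5/8)
c = (0, -4/5)
Σ b_i: 13/8·1 + (-5/8)·1 = 1 ✓
b·c: (-5/8)·(-4/5) = 1/2 ✓; 2 stages ⇒ order 2.

2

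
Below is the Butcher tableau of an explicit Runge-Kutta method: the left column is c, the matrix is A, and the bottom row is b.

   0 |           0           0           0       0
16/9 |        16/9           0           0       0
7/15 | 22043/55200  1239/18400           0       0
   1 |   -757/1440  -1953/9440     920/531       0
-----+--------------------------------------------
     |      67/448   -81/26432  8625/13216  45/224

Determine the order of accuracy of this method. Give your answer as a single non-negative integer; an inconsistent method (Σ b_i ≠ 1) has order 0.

b = (67/448, -81/26432, 8625/13216, 45/224)
c = (0, 16/9, 7/15, 1)
Ac = (0, 0, 413/3450, 119/270)
Σ b_i: 67/448·1 + (-81/26432)·1 + 8625/13216·1 + 45/224·1 = 1 ✓
b·c: (-81/26432)·16/9 + 8625/13216·7/15 + 45/224·1 = 1/2 ✓
b·c²: (-81/26432)·256/81 + 8625/13216·49/225 + 45/224·1 = 1/3 ✓
b·Ac: 8625/13216·413/3450 + 45/224·119/270 = 1/6 ✓
b·c³: (-81/26432)·4096/729 + 8625/13216·343/3375 + 45/224·1 = 1/4 ✓
b·(c∘Ac): 8625/13216·2891/51750 + 45/224·119/270 = 1/8 ✓
b·Ac²: 8625/13216·3304/15525 + 45/224·(-112/405) = 1/12 ✓
b·A²c: 45/224·28/135 = 1/24 ✓; 4 stages ⇒ order 4.

4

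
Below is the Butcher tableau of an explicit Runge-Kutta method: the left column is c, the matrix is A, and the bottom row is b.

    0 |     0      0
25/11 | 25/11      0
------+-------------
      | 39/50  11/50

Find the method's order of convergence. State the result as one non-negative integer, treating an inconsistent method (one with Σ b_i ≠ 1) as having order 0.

b = (39/50, 11/50)
c = (0, 25/11)
Σ b_i: 39/50·1 + 11/50·1 = 1 ✓
b·c: 11/50·25/11 = 1/2 ✓; 2 stages ⇒ order 2.

2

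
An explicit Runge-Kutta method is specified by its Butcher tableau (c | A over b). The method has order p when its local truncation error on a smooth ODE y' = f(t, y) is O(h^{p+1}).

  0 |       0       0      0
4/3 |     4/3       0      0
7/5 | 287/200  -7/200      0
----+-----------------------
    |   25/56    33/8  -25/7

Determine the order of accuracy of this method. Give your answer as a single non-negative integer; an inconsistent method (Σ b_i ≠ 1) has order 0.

3

b = (25/56, 33/8, -25/7)
c = (0, 4/3, 7/5)
Ac = (0, 0, -7/150)
Σ b_i: 25/56·1 + 33/8·1 + (-25/7)·1 = 1 ✓
b·c: 33/8·4/3 + (-25/7)·7/5 = 1/2 ✓
b·c²: 33/8·16/9 + (-25/7)·49/25 = 1/3 ✓
b·Ac: (-25/7)·(-7/150) = 1/6 ✓; 3 stages ⇒ order 3.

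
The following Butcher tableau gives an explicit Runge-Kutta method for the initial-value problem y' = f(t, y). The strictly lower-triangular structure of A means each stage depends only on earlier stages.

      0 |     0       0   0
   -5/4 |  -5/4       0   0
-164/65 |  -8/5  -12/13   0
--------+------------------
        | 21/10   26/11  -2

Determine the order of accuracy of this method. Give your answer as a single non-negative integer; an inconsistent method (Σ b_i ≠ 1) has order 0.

b = (21/10, 26/11, -2)
c = (0, -5/4, -164/65)
Ac = (0, 0, 15/13)
Σ b_i: 21/10·1 + 26/11·1 + (-2)·1 = 271/110 ≠ 1 ⇒ order 0.

0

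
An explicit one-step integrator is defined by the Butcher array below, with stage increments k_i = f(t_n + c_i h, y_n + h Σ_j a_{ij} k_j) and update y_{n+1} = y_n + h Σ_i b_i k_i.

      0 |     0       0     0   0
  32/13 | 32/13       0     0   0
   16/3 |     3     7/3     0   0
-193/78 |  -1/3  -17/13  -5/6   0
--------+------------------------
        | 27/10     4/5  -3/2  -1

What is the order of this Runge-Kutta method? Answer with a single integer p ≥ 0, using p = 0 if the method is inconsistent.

1

b = (27/10, 4/5, -3/2, -1)
c = (0, 32/13, 16/3, -193/78)
Ac = (0, 0, 224/39, -11656/1521)
Σ b_i: 27/10·1 + 4/5·1 + (-3/2)·1 + (-1)·1 = 1 ✓
b·c: 4/5·32/13 + (-3/2)·16/3 + (-1)·(-193/78) = -1387/390 ≠ 1/2 ⇒ order 1.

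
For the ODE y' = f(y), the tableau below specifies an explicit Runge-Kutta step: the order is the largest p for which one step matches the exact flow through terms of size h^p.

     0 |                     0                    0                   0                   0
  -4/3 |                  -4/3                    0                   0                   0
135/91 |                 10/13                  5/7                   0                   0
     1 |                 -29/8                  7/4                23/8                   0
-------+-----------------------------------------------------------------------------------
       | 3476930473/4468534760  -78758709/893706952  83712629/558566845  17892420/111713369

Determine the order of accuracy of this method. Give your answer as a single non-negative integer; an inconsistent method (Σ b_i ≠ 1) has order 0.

b = (3476930473/4468534760, -78758709/893706952, 83712629/558566845, 17892420/111713369)
c = (0, -4/3, 135/91, 1)
Ac = (0, 0, -20/21, 4219/2184)
Σ b_i: 3476930473/4468534760·1 + (-78758709/893706952)·1 + 83712629/558566845·1 + 17892420/111713369·1 = 1 ✓
b·c: (-78758709/893706952)·(-4/3) + 83712629/558566845·135/91 + 17892420/111713369·1 = 1/2 ✓
b·c²: (-78758709/893706952)·16/9 + 83712629/558566845·18225/8281 + 17892420/111713369·1 = 1/3 ✓
b·Ac: 83712629/558566845·(-20/21) + 17892420/111713369·4219/2184 = 1/6 ✓
b·c³: (-78758709/893706952)·(-64/27) + 83712629/558566845·2460375/753571 + 17892420/111713369·1 = 78535480939/91493249211 ≠ 1/4 ⇒ order 3.
b·(c∘Ac): 83712629/558566845·(-900/637) + 17892420/111713369·4219/2184 = 21818195/223426738 ≠ 1/8
b·Ac²: 83712629/558566845·80/63 + 17892420/111713369·5627519/596232 = 13541093483/7955934714 ≠ 1/12
b·A²c: 17892420/111713369·(-115/42) = -2130050/4857103 ≠ 1/24

3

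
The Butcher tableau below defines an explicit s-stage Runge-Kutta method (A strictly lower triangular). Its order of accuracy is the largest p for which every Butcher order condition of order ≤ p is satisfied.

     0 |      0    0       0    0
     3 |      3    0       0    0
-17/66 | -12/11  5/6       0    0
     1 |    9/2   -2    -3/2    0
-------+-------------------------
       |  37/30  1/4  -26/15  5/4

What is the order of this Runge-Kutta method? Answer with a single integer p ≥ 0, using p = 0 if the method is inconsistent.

1

b = (37/30, 1/4, -26/15, 5/4)
c = (0, 3, -17/66, 1)
Ac = (0, 0, 5/2, -247/44)
Σ b_i: 37/30·1 + 1/4·1 + (-26/15)·1 + 5/4·1 = 1 ✓
b·c: 1/4·3 + (-26/15)·(-17/66) + 5/4·1 = 1211/495 ≠ 1/2 ⇒ order 1.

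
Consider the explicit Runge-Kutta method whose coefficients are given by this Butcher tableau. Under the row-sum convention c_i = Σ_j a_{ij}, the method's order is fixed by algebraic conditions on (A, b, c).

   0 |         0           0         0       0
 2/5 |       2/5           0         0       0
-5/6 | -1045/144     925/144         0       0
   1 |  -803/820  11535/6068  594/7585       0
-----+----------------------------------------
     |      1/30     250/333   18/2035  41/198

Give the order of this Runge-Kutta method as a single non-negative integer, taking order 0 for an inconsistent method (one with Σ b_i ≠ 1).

4

b = (1/30, 250/333, 18/2035, 41/198)
c = (0, 2/5, -5/6, 1)
Ac = (0, 0, 185/72, 57/82)
Σ b_i: 1/30·1 + 250/333·1 + 18/2035·1 + 41/198·1 = 1 ✓
b·c: 250/333·2/5 + 18/2035·(-5/6) + 41/198·1 = 1/2 ✓
b·c²: 250/333·4/25 + 18/2035·25/36 + 41/198·1 = 1/3 ✓
b·Ac: 18/2035·185/72 + 41/198·57/82 = 1/6 ✓
b·c³: 250/333·8/125 + 18/2035·(-125/216) + 41/198·1 = 1/4 ✓
b·(c∘Ac): 18/2035·(-925/432) + 41/198·57/82 = 1/8 ✓
b·Ac²: 18/2035·37/36 + 41/198·147/410 = 1/12 ✓
b·A²c: 41/198·33/164 = 1/24 ✓; 4 stages ⇒ order 4.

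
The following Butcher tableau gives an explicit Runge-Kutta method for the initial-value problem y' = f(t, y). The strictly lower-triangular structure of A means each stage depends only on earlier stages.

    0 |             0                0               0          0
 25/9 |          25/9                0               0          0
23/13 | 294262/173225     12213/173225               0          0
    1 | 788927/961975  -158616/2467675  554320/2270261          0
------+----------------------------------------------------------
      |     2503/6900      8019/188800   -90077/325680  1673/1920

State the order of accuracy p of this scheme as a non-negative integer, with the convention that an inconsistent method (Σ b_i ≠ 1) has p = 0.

b = (2503/6900, 8019/188800, -90077/325680, 1673/1920)
c = (0, 25/9, 23/13, 1)
Ac = (0, 0, 1357/6929, 424/1673)
Σ b_i: 2503/6900·1 + 8019/188800·1 + (-90077/325680)·1 + 1673/1920·1 = 1 ✓
b·c: 8019/188800·25/9 + (-90077/325680)·23/13 + 1673/1920·1 = 1/2 ✓
b·c²: 8019/188800·625/81 + (-90077/325680)·529/169 + 1673/1920·1 = 1/3 ✓
b·Ac: (-90077/325680)·1357/6929 + 1673/1920·424/1673 = 1/6 ✓
b·c³: 8019/188800·15625/729 + (-90077/325680)·12167/2197 + 1673/1920·1 = 1/4 ✓
b·(c∘Ac): (-90077/325680)·31211/90077 + 1673/1920·424/1673 = 1/8 ✓
b·Ac²: (-90077/325680)·33925/62361 + 1673/1920·4040/15057 = 1/12 ✓
b·A²c: 1673/1920·80/1673 = 1/24 ✓; 4 stages ⇒ order 4.

4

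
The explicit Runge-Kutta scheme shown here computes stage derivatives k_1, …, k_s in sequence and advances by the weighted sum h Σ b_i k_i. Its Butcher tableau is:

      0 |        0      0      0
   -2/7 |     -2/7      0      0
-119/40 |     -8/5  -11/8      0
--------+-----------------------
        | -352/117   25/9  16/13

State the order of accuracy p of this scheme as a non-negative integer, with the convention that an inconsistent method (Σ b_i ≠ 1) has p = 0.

b = (-352/117, 25/9, 16/13)
c = (0, -2/7, -119/40)
Ac = (0, 0, 11/28)
Σ b_i: (-352/117)·1 + 25/9·1 + 16/13·1 = 1 ✓
b·c: 25/9·(-2/7) + 16/13·(-119/40) = -18244/4095 ≠ 1/2 ⇒ order 1.

1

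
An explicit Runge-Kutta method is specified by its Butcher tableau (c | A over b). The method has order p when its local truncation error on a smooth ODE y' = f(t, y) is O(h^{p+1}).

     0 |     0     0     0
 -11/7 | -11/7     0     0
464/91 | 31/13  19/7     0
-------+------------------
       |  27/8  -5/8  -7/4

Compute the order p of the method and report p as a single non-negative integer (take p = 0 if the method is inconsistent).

1

b = (27/8, -5/8, -7/4)
c = (0, -11/7, 464/91)
Ac = (0, 0, -209/49)
Σ b_i: 27/8·1 + (-5/8)·1 + (-7/4)·1 = 1 ✓
b·c: (-5/8)·(-11/7) + (-7/4)·464/91 = -5781/728 ≠ 1/2 ⇒ order 1.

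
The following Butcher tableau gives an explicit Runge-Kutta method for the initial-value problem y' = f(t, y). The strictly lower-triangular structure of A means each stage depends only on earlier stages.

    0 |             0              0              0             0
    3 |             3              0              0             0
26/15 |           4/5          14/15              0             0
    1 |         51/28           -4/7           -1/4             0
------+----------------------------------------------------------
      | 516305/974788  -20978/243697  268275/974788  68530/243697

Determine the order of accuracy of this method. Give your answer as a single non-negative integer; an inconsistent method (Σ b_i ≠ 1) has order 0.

b = (516305/974788, -20978/243697, 268275/974788, 68530/243697)
c = (0, 3, 26/15, 1)
Ac = (0, 0, 14/5, -451/210)
Σ b_i: 516305/974788·1 + (-20978/243697)·1 + 268275/974788·1 + 68530/243697·1 = 1 ✓
b·c: (-20978/243697)·3 + 268275/974788·26/15 + 68530/243697·1 = 1/2 ✓
b·c²: (-20978/243697)·9 + 268275/974788·676/225 + 68530/243697·1 = 1/3 ✓
b·Ac: 268275/974788·14/5 + 68530/243697·(-451/210) = 1/6 ✓
b·c³: (-20978/243697)·27 + 268275/974788·17576/3375 + 68530/243697·1 = -6687082/10966365 ≠ 1/4 ⇒ order 3.
b·(c∘Ac): 268275/974788·364/75 + 68530/243697·(-451/210) = 534992/731091 ≠ 1/8
b·Ac²: 268275/974788·42/5 + 68530/243697·(-9283/1575) = 14351747/21932730 ≠ 1/12
b·A²c: 68530/243697·(-7/10) = -47971/243697 ≠ 1/24

3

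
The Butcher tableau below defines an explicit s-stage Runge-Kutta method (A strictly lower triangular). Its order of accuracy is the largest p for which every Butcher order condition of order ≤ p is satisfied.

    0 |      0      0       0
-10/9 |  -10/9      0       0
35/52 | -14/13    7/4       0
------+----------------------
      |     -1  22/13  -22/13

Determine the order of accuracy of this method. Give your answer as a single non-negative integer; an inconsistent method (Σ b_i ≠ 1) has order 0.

0

b = (-1, 22/13, -22/13)
c = (0, -10/9, 35/52)
Ac = (0, 0, -35/18)
Σ b_i: (-1)·1 + 22/13·1 + (-22/13)·1 = -1 ≠ 1 ⇒ order 0.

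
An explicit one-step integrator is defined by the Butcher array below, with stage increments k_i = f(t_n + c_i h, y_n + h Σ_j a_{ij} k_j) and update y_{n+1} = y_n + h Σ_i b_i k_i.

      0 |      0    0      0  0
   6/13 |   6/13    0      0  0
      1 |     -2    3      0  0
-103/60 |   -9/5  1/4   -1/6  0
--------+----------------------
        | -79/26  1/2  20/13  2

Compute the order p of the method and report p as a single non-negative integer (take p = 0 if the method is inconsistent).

b = (-79/26, 1/2, 20/13, 2)
c = (0, 6/13, 1, -103/60)
Ac = (0, 0, 18/13, -2/39)
Σ b_i: (-79/26)·1 + 1/2·1 + 20/13·1 + 2·1 = 1 ✓
b·c: 1/2·6/13 + 20/13·1 + 2·(-103/60) = -649/390 ≠ 1/2 ⇒ order 1.

1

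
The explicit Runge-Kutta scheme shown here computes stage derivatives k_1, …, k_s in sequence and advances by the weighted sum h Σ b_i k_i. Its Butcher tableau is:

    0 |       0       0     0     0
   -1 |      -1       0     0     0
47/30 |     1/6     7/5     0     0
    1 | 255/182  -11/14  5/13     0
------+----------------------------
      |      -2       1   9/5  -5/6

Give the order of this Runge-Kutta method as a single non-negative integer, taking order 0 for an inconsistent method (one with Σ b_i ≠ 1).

b = (-2, 1, 9/5, -5/6)
c = (0, -1, 47/30, 1)
Ac = (0, 0, -7/5, 379/273)
Σ b_i: (-2)·1 + 1·1 + 9/5·1 + (-5/6)·1 = -1/30 ≠ 1 ⇒ order 0.

0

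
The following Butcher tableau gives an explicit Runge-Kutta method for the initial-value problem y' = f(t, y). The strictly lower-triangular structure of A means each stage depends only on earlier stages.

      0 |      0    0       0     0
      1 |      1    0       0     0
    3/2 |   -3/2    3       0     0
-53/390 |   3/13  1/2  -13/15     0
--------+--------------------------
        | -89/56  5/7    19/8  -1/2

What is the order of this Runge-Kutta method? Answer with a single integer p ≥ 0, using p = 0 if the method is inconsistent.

b = (-89/56, 5/7, 19/8, -1/2)
c = (0, 1, 3/2, -53/390)
Ac = (0, 0, 3, -4/5)
Σ b_i: (-89/56)·1 + 5/7·1 + 19/8·1 + (-1/2)·1 = 1 ✓
b·c: 5/7·1 + 19/8·3/2 + (-1/2)·(-53/390) = 94889/21840 ≠ 1/2 ⇒ order 1.

1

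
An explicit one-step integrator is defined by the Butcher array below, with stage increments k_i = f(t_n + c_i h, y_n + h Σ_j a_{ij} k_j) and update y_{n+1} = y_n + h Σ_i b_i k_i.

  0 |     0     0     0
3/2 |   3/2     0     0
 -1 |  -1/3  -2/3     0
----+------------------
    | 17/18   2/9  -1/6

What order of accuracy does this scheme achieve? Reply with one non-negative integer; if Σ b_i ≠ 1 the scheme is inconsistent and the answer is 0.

3

b = (17/18, 2/9, -1/6)
c = (0, 3/2, -1)
Ac = (0, 0, -1)
Σ b_i: 17/18·1 + 2/9·1 + (-1/6)·1 = 1 ✓
b·c: 2/9·3/2 + (-1/6)·(-1) = 1/2 ✓
b·c²: 2/9·9/4 + (-1/6)·1 = 1/3 ✓
b·Ac: (-1/6)·(-1) = 1/6 ✓; 3 stages ⇒ order 3.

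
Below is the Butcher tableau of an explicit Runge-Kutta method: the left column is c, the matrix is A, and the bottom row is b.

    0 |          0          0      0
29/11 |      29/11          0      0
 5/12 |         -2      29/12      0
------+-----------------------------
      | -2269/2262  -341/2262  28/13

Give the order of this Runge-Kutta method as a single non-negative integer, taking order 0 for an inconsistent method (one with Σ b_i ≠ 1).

b = (-2269/2262, -341/2262, 28/13)
c = (0, 29/11, 5/12)
Ac = (0, 0, 841/132)
Σ b_i: (-2269/2262)·1 + (-341/2262)·1 + 28/13·1 = 1 ✓
b·c: (-341/2262)·29/11 + 28/13·5/12 = 1/2 ✓
b·c²: (-341/2262)·841/121 + 28/13·25/144 = -3469/5148 ≠ 1/3 ⇒ order 2.
b·Ac: 28/13·841/132 = 5887/429 ≠ 1/6

2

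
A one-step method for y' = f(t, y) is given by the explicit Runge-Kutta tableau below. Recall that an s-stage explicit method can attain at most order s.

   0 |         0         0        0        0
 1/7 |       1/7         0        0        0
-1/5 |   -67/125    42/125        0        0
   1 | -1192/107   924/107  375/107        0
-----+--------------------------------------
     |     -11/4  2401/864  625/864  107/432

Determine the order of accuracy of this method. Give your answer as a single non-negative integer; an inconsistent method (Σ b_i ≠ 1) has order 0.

4

b = (-11/4, 2401/864, 625/864, 107/432)
c = (0, 1/7, -1/5, 1)
Ac = (0, 0, 6/125, 57/107)
Σ b_i: (-11/4)·1 + 2401/864·1 + 625/864·1 + 107/432·1 = 1 ✓
b·c: 2401/864·1/7 + 625/864·(-1/5) + 107/432·1 = 1/2 ✓
b·c²: 2401/864·1/49 + 625/864·1/25 + 107/432·1 = 1/3 ✓
b·Ac: 625/864·6/125 + 107/432·57/107 = 1/6 ✓
b·c³: 2401/864·1/343 + 625/864·(-1/125) + 107/432·1 = 1/4 ✓
b·(c∘Ac): 625/864·(-6/625) + 107/432·57/107 = 1/8 ✓
b·Ac²: 625/864·6/875 + 107/432·237/749 = 1/12 ✓
b·A²c: 107/432·18/107 = 1/24 ✓; 4 stages ⇒ order 4.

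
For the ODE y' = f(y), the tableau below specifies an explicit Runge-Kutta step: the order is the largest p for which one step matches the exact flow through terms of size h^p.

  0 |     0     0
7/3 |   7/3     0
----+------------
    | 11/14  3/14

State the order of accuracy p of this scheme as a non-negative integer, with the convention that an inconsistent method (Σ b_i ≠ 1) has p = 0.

2

b = (11/14, 3/14)
c = (0, 7/3)
Σ b_i: 11/14·1 + 3/14·1 = 1 ✓
b·c: 3/14·7/3 = 1/2 ✓; 2 stages ⇒ order 2.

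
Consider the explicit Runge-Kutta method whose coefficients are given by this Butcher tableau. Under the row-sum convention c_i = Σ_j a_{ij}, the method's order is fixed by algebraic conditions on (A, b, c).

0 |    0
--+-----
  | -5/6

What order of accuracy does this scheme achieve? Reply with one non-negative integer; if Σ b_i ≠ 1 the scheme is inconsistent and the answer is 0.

b = (-5/6)
c = (0)
Σ b_i: (-5/6)·1 = -5/6 ≠ 1 ⇒ order 0.

0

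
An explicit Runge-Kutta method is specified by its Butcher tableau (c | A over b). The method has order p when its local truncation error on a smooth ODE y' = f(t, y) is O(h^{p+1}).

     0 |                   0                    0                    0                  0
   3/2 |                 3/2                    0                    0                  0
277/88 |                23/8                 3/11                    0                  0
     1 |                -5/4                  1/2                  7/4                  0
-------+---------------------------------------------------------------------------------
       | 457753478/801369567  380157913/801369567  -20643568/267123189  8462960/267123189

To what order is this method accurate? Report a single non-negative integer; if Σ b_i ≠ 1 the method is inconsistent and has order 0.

3

b = (457753478/801369567, 380157913/801369567, -20643568/267123189, 8462960/267123189)
c = (0, 3/2, 277/88, 1)
Ac = (0, 0, 9/22, 2203/352)
Σ b_i: 457753478/801369567·1 + 380157913/801369567·1 + (-20643568/267123189)·1 + 8462960/267123189·1 = 1 ✓
b·c: 380157913/801369567·3/2 + (-20643568/267123189)·277/88 + 8462960/267123189·1 = 1/2 ✓
b·c²: 380157913/801369567·9/4 + (-20643568/267123189)·76729/7744 + 8462960/267123189·1 = 1/3 ✓
b·Ac: (-20643568/267123189)·9/22 + 8462960/267123189·2203/352 = 1/6 ✓
b·c³: 380157913/801369567·27/8 + (-20643568/267123189)·21253933/681472 + 8462960/267123189·1 = -73109192111/94027362528 ≠ 1/4 ⇒ order 3.
b·(c∘Ac): (-20643568/267123189)·2493/1936 + 8462960/267123189·2203/352 = 52765537/534246378 ≠ 1/8
b·Ac²: (-20643568/267123189)·27/44 + 8462960/267123189·571951/30976 = 25272758491/47013681264 ≠ 1/12
b·A²c: 8462960/267123189·63/88 = 2019570/89041063 ≠ 1/24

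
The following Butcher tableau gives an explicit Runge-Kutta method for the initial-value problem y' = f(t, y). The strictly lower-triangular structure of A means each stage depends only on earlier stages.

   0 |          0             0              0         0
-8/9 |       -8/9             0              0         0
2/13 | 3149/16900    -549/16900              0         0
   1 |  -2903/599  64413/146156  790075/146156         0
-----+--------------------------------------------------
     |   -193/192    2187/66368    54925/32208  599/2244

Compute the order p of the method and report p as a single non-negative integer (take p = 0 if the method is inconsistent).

b = (-193/192, 2187/66368, 54925/32208, 599/2244)
c = (0, -8/9, 2/13, 1)
Ac = (0, 0, 122/4225, 527/1198)
Σ b_i: (-193/192)·1 + 2187/66368·1 + 54925/32208·1 + 599/2244·1 = 1 ✓
b·c: 2187/66368·(-8/9) + 54925/32208·2/13 + 599/2244·1 = 1/2 ✓
b·c²: 2187/66368·64/81 + 54925/32208·4/169 + 599/2244·1 = 1/3 ✓
b·Ac: 54925/32208·122/4225 + 599/2244·527/1198 = 1/6 ✓
b·c³: 2187/66368·(-512/729) + 54925/32208·8/2197 + 599/2244·1 = 1/4 ✓
b·(c∘Ac): 54925/32208·244/54925 + 599/2244·527/1198 = 1/8 ✓
b·Ac²: 54925/32208·(-976/38025) + 599/2244·2567/5391 = 1/12 ✓
b·A²c: 599/2244·187/1198 = 1/24 ✓; 4 stages ⇒ order 4.

4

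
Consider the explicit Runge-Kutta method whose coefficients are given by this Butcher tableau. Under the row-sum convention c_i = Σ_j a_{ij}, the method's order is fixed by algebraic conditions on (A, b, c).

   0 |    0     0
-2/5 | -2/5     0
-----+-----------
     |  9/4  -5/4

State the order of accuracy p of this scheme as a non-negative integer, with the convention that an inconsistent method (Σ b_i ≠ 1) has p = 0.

2

b = (9/4, -5/4)
c = (0, -2/5)
Σ b_i: 9/4·1 + (-5/4)·1 = 1 ✓
b·c: (-5/4)·(-2/5) = 1/2 ✓; 2 stages ⇒ order 2.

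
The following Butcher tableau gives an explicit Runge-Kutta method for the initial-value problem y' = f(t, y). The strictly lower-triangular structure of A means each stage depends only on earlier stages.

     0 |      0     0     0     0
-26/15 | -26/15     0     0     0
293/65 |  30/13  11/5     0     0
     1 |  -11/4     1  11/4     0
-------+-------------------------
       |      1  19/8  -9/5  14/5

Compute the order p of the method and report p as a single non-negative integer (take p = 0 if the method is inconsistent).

b = (1, 19/8, -9/5, 14/5)
c = (0, -26/15, 293/65, 1)
Ac = (0, 0, -286/75, 8317/780)
Σ b_i: 1·1 + 19/8·1 + (-9/5)·1 + 14/5·1 = 35/8 ≠ 1 ⇒ order 0.

0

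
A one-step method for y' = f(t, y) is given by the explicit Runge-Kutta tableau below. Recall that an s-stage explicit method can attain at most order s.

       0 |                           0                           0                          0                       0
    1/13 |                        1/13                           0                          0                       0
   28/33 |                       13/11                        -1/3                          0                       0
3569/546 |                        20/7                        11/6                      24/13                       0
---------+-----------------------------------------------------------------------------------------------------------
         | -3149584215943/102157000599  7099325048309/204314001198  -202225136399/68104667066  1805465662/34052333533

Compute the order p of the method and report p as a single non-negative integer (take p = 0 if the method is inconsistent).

3

b = (-3149584215943/102157000599, 7099325048309/204314001198, -202225136399/68104667066, 1805465662/34052333533)
c = (0, 1/13, 28/33, 3569/546)
Ac = (0, 0, -1/39, 1465/858)
Σ b_i: (-3149584215943/102157000599)·1 + 7099325048309/204314001198·1 + (-202225136399/68104667066)·1 + 1805465662/34052333533·1 = 1 ✓
b·c: 7099325048309/204314001198·1/13 + (-202225136399/68104667066)·28/33 + 1805465662/34052333533·3569/546 = 1/2 ✓
b·c²: 7099325048309/204314001198·1/169 + (-202225136399/68104667066)·784/1089 + 1805465662/34052333533·12737761/298116 = 1/3 ✓
b·Ac: (-202225136399/68104667066)·(-1/39) + 1805465662/34052333533·1465/858 = 1/6 ✓
b·c³: 7099325048309/204314001198·1/2197 + (-202225136399/68104667066)·21952/35937 + 1805465662/34052333533·45461069009/162771336 = 622636318920053827/47857285756612332 ≠ 1/4 ⇒ order 3.
b·(c∘Ac): (-202225136399/68104667066)·(-28/1287) + 1805465662/34052333533·5228585/468468 = 581117214643/885360671858 ≠ 1/8
b·Ac²: (-202225136399/68104667066)·(-1/507) + 1805465662/34052333533·54801/40898 = 2246805683455/29216902171314 ≠ 1/12
b·A²c: 1805465662/34052333533·(-8/169) = -1111055792/442680335929 ≠ 1/24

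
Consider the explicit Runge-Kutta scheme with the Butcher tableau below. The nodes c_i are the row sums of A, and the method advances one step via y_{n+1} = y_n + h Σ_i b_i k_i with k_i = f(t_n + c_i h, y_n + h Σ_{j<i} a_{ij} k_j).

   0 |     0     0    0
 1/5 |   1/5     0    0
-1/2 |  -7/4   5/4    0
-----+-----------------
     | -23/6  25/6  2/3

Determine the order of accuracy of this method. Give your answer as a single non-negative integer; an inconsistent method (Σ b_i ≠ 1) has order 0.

3

b = (-23/6, 25/6, 2/3)
c = (0, 1/5, -1/2)
Ac = (0, 0, 1/4)
Σ b_i: (-23/6)·1 + 25/6·1 + 2/3·1 = 1 ✓
b·c: 25/6·1/5 + 2/3·(-1/2) = 1/2 ✓
b·c²: 25/6·1/25 + 2/3·1/4 = 1/3 ✓
b·Ac: 2/3·1/4 = 1/6 ✓; 3 stages ⇒ order 3.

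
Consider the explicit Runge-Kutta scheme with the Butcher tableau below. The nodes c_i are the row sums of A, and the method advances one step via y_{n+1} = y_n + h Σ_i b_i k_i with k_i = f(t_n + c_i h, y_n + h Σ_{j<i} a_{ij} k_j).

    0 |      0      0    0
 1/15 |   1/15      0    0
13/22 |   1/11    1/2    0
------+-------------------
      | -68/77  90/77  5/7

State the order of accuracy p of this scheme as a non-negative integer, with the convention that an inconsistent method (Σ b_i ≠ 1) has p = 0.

b = (-68/77, 90/77, 5/7)
c = (0, 1/15, 13/22)
Ac = (0, 0, 1/30)
Σ b_i: (-68/77)·1 + 90/77·1 + 5/7·1 = 1 ✓
b·c: 90/77·1/15 + 5/7·13/22 = 1/2 ✓
b·c²: 90/77·1/225 + 5/7·169/484 = 4313/16940 ≠ 1/3 ⇒ order 2.
b·Ac: 5/7·1/30 = 1/42 ≠ 1/6

2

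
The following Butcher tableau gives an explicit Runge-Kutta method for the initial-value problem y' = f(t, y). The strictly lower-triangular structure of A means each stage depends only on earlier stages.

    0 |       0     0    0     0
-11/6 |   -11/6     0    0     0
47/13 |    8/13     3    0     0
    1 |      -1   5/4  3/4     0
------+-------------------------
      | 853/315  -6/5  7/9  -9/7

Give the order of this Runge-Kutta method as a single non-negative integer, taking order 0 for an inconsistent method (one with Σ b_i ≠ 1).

b = (853/315, -6/5, 7/9, -9/7)
c = (0, -11/6, 47/13, 1)
Ac = (0, 0, -11/2, 131/312)
Σ b_i: 853/315·1 + (-6/5)·1 + 7/9·1 + (-9/7)·1 = 1 ✓
b·c: (-6/5)·(-11/6) + 7/9·47/13 + (-9/7)·1 = 15259/4095 ≠ 1/2 ⇒ order 1.

1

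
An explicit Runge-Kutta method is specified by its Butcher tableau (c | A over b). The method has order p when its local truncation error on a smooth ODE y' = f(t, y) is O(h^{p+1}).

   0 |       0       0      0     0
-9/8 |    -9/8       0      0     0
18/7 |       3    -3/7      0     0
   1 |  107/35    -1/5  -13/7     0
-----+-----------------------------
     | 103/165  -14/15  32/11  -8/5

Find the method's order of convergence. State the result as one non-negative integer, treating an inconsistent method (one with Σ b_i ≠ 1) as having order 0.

b = (103/165, -14/15, 32/11, -8/5)
c = (0, -9/8, 18/7, 1)
Ac = (0, 0, 27/56, -8919/1960)
Σ b_i: 103/165·1 + (-14/15)·1 + 32/11·1 + (-8/5)·1 = 1 ✓
b·c: (-14/15)·(-9/8) + 32/11·18/7 + (-8/5)·1 = 10673/1540 ≠ 1/2 ⇒ order 1.

1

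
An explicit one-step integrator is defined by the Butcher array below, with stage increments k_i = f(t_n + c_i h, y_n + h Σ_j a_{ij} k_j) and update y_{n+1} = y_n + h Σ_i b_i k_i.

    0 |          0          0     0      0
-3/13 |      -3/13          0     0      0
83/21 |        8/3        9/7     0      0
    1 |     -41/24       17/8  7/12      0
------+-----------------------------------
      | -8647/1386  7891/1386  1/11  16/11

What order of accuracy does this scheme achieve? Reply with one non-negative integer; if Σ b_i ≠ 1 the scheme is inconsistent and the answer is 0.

b = (-8647/1386, 7891/1386, 1/11, 16/11)
c = (0, -3/13, 83/21, 1)
Ac = (0, 0, -27/91, 1699/936)
Σ b_i: (-8647/1386)·1 + 7891/1386·1 + 1/11·1 + 16/11·1 = 1 ✓
b·c: 7891/1386·(-3/13) + 1/11·83/21 + 16/11·1 = 1/2 ✓
b·c²: 7891/1386·9/169 + 1/11·6889/441 + 16/11·1 = 400811/126126 ≠ 1/3 ⇒ order 2.
b·Ac: 1/11·(-27/91) + 16/11·1699/936 = 1811/693 ≠ 1/6

2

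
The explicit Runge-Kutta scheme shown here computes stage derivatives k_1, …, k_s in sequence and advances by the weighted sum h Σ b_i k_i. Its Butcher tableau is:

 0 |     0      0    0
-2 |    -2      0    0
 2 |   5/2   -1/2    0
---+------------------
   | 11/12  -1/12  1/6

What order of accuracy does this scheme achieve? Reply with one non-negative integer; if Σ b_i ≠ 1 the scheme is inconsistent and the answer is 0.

3

b = (11/12, -1/12, 1/6)
c = (0, -2, 2)
Ac = (0, 0, 1)
Σ b_i: 11/12·1 + (-1/12)·1 + 1/6·1 = 1 ✓
b·c: (-1/12)·(-2) + 1/6·2 = 1/2 ✓
b·c²: (-1/12)·4 + 1/6·4 = 1/3 ✓
b·Ac: 1/6·1 = 1/6 ✓; 3 stages ⇒ order 3.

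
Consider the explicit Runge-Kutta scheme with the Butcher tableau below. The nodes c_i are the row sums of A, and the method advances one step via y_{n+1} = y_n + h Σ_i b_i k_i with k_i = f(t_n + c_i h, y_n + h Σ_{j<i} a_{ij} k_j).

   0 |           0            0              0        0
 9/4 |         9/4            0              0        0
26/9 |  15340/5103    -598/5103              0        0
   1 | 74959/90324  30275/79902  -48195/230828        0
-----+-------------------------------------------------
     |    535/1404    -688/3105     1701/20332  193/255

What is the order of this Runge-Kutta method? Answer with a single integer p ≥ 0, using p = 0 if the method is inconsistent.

4

b = (535/1404, -688/3105, 1701/20332, 193/255)
c = (0, 9/4, 26/9, 1)
Ac = (0, 0, -299/1134, 385/1544)
Σ b_i: 535/1404·1 + (-688/3105)·1 + 1701/20332·1 + 193/255·1 = 1 ✓
b·c: (-688/3105)·9/4 + 1701/20332·26/9 + 193/255·1 = 1/2 ✓
b·c²: (-688/3105)·81/16 + 1701/20332·676/81 + 193/255·1 = 1/3 ✓
b·Ac: 1701/20332·(-299/1134) + 193/255·385/1544 = 1/6 ✓
b·c³: (-688/3105)·729/64 + 1701/20332·17576/729 + 193/255·1 = 1/4 ✓
b·(c∘Ac): 1701/20332·(-3887/5103) + 193/255·385/1544 = 1/8 ✓
b·Ac²: 1701/20332·(-299/504) + 193/255·1085/6176 = 1/12 ✓
b·A²c: 193/255·85/1544 = 1/24 ✓; 4 stages ⇒ order 4.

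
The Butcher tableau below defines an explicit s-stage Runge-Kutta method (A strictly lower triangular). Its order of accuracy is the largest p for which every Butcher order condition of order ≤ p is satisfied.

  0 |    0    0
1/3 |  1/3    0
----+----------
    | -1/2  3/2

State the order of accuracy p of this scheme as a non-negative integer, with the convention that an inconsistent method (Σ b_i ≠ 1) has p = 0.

2

b = (-1/2, 3/2)
c = (0, 1/3)
Σ b_i: (-1/2)·1 + 3/2·1 = 1 ✓
b·c: 3/2·1/3 = 1/2 ✓; 2 stages ⇒ order 2.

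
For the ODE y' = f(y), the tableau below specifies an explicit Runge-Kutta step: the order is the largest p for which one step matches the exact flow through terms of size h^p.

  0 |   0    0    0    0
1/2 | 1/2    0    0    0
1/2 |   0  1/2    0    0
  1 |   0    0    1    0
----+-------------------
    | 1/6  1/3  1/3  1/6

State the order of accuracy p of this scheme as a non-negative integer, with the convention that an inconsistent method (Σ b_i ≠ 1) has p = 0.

4

b = (1/6, 1/3, 1/3, 1/6)
c = (0, 1/2, 1/2, 1)
Ac = (0, 0, 1/4, 1/2)
Σ b_i: 1/6·1 + 1/3·1 + 1/3·1 + 1/6·1 = 1 ✓
b·c: 1/3·1/2 + 1/3·1/2 + 1/6·1 = 1/2 ✓
b·c²: 1/3·1/4 + 1/3·1/4 + 1/6·1 = 1/3 ✓
b·Ac: 1/3·1/4 + 1/6·1/2 = 1/6 ✓
b·c³: 1/3·1/8 + 1/3·1/8 + 1/6·1 = 1/4 ✓
b·(c∘Ac): 1/3·1/8 + 1/6·1/2 = 1/8 ✓
b·Ac²: 1/3·1/8 + 1/6·1/4 = 1/12 ✓
b·A²c: 1/6·1/4 = 1/24 ✓; 4 stages ⇒ order 4.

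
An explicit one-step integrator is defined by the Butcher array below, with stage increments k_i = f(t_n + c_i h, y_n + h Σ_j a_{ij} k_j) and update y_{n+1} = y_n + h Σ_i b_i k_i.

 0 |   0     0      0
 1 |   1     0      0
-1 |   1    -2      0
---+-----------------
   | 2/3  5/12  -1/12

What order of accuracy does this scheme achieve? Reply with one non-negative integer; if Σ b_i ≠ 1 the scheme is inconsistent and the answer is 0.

b = (2/3, 5/12, -1/12)
c = (0, 1, -1)
Ac = (0, 0, -2)
Σ b_i: 2/3·1 + 5/12·1 + (-1/12)·1 = 1 ✓
b·c: 5/12·1 + (-1/12)·(-1) = 1/2 ✓
b·c²: 5/12·1 + (-1/12)·1 = 1/3 ✓
b·Ac: (-1/12)·(-2) = 1/6 ✓; 3 stages ⇒ order 3.

3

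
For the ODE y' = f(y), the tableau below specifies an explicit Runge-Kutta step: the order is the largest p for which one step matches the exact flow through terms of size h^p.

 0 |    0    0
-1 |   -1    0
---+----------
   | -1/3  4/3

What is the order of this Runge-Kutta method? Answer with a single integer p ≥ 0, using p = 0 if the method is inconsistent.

b = (-1/3, 4/3)
c = (0, -1)
Σ b_i: (-1/3)·1 + 4/3·1 = 1 ✓
b·c: 4/3·(-1) = -4/3 ≠ 1/2 ⇒ order 1.

1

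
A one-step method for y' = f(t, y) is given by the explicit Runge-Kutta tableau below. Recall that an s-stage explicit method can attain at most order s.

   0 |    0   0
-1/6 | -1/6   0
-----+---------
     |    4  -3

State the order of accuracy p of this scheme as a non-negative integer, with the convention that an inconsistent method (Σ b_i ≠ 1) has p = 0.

b = (4, -3)
c = (0, -1/6)
Σ b_i: 4·1 + (-3)·1 = 1 ✓
b·c: (-3)·(-1/6) = 1/2 ✓; 2 stages ⇒ order 2.

2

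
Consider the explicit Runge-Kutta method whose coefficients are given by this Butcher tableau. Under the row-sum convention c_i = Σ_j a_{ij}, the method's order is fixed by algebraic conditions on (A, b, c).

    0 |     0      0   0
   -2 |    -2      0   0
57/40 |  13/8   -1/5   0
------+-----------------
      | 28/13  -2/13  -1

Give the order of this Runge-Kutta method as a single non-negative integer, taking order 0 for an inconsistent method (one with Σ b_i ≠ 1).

1

b = (28/13, -2/13, -1)
c = (0, -2, 57/40)
Ac = (0, 0, 2/5)
Σ b_i: 28/13·1 + (-2/13)·1 + (-1)·1 = 1 ✓
b·c: (-2/13)·(-2) + (-1)·57/40 = -581/520 ≠ 1/2 ⇒ order 1.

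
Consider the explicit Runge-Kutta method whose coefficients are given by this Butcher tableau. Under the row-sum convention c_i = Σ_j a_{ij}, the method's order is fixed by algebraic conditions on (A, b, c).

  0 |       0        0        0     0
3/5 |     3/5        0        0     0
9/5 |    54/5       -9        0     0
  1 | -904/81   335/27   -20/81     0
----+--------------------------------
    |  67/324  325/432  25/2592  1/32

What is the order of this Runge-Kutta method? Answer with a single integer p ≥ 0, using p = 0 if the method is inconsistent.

b = (67/324, 325/432, 25/2592, 1/32)
c = (0, 3/5, 9/5, 1)
Ac = (0, 0, -27/5, 7)
Σ b_i: 67/324·1 + 325/432·1 + 25/2592·1 + 1/32·1 = 1 ✓
b·c: 325/432·3/5 + 25/2592·9/5 + 1/32·1 = 1/2 ✓
b·c²: 325/432·9/25 + 25/2592·81/25 + 1/32·1 = 1/3 ✓
b·Ac: 25/2592·(-27/5) + 1/32·7 = 1/6 ✓
b·c³: 325/432·27/125 + 25/2592·729/125 + 1/32·1 = 1/4 ✓
b·(c∘Ac): 25/2592·(-243/25) + 1/32·7 = 1/8 ✓
b·Ac²: 25/2592·(-81/25) + 1/32·11/3 = 1/12 ✓
b·A²c: 1/32·4/3 = 1/24 ✓; 4 stages ⇒ order 4.

4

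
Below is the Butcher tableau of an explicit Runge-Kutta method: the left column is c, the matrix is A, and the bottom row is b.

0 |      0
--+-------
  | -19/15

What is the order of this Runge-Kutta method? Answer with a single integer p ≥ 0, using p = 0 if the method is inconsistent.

0

b = (-19/15)
c = (0)
Σ b_i: (-19/15)·1 = -19/15 ≠ 1 ⇒ order 0.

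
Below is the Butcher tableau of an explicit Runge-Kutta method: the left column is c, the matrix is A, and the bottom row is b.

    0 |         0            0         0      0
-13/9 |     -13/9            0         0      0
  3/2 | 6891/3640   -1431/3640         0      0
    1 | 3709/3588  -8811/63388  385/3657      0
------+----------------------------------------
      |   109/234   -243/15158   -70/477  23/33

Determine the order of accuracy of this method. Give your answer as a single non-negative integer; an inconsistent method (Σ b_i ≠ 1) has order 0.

b = (109/234, -243/15158, -70/477, 23/33)
c = (0, -13/9, 3/2, 1)
Ac = (0, 0, 159/280, 33/92)
Σ b_i: 109/234·1 + (-243/15158)·1 + (-70/477)·1 + 23/33·1 = 1 ✓
b·c: (-243/15158)·(-13/9) + (-70/477)·3/2 + 23/33·1 = 1/2 ✓
b·c²: (-243/15158)·169/81 + (-70/477)·9/4 + 23/33·1 = 1/3 ✓
b·Ac: (-70/477)·159/280 + 23/33·33/92 = 1/6 ✓
b·c³: (-243/15158)·(-2197/729) + (-70/477)·27/8 + 23/33·1 = 1/4 ✓
b·(c∘Ac): (-70/477)·477/560 + 23/33·33/92 = 1/8 ✓
b·Ac²: (-70/477)·(-689/840) + 23/33·(-11/207) = 1/12 ✓
b·A²c: 23/33·11/184 = 1/24 ✓; 4 stages ⇒ order 4.

4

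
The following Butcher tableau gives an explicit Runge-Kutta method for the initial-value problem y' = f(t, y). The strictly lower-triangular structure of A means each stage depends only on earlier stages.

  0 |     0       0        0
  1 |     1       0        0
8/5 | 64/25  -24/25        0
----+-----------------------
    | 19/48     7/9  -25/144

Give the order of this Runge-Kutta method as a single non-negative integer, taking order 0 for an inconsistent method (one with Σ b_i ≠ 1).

b = (19/48, 7/9, -25/144)
c = (0, 1, 8/5)
Ac = (0, 0, -24/25)
Σ b_i: 19/48·1 + 7/9·1 + (-25/144)·1 = 1 ✓
b·c: 7/9·1 + (-25/144)·8/5 = 1/2 ✓
b·c²: 7/9·1 + (-25/144)·64/25 = 1/3 ✓
b·Ac: (-25/144)·(-24/25) = 1/6 ✓; 3 stages ⇒ order 3.

3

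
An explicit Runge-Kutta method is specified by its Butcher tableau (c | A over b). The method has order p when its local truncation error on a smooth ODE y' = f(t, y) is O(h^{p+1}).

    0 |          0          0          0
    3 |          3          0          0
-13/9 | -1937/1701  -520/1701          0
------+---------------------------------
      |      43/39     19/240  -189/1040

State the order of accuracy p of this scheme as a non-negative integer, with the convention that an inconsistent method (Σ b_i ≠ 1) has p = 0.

b = (43/39, 19/240, -189/1040)
c = (0, 3, -13/9)
Ac = (0, 0, -520/567)
Σ b_i: 43/39·1 + 19/240·1 + (-189/1040)·1 = 1 ✓
b·c: 19/240·3 + (-189/1040)·(-13/9) = 1/2 ✓
b·c²: 19/240·9 + (-189/1040)·169/81 = 1/3 ✓
b·Ac: (-189/1040)·(-520/567) = 1/6 ✓; 3 stages ⇒ order 3.

3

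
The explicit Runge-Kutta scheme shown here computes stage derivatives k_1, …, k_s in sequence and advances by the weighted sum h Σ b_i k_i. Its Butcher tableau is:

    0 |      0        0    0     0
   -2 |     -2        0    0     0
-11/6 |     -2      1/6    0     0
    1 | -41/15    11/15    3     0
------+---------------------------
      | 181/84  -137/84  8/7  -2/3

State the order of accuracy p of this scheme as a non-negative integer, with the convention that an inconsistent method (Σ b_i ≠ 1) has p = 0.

2

b = (181/84, -137/84, 8/7, -2/3)
c = (0, -2, -11/6, 1)
Ac = (0, 0, -1/3, -209/30)
Σ b_i: 181/84·1 + (-137/84)·1 + 8/7·1 + (-2/3)·1 = 1 ✓
b·c: (-137/84)·(-2) + 8/7·(-11/6) + (-2/3)·1 = 1/2 ✓
b·c²: (-137/84)·4 + 8/7·121/36 + (-2/3)·1 = -211/63 ≠ 1/3 ⇒ order 2.
b·Ac: 8/7·(-1/3) + (-2/3)·(-209/30) = 1343/315 ≠ 1/6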